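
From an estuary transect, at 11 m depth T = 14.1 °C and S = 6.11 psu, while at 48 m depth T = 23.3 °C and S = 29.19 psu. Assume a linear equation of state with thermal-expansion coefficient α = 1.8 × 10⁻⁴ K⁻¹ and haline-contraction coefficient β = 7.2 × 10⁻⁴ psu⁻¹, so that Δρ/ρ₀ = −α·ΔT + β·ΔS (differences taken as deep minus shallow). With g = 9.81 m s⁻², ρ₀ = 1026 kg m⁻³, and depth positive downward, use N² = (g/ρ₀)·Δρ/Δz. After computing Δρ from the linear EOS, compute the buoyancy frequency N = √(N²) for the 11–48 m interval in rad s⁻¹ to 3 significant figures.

0.0630 rad s⁻¹

ΔT = +9.2 K, ΔS = +23.08 psu (deep − shallow).
Δρ/ρ₀ = −αΔT + βΔS = -1.656 × 10⁻³ + 0.0166176 = 0.0149616, so Δρ ≈ 15.35 kg m⁻³.
N² = (g/ρ₀)·Δρ/Δz = g·(Δρ/ρ₀)/Δz = 9.81 × 0.0149616 / 37 = 3.9668 × 10⁻³ s⁻².
N = √(3.9668 × 10⁻³) = 0.062983 rad s⁻¹ ≈ 0.0630 rad s⁻¹.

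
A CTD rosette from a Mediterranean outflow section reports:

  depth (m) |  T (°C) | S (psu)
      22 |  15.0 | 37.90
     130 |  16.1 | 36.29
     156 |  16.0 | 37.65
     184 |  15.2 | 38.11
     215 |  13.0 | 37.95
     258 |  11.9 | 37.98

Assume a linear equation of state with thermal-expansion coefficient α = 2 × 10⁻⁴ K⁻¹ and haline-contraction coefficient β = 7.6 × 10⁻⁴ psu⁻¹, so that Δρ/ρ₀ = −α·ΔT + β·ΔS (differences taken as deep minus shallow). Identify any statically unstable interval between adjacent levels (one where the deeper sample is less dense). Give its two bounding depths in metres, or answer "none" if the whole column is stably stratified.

22–130 m

Evaluate Δρ/ρ₀ = −αΔT + βΔS across each adjacent pair:
  22–130 m: −αΔT+βΔS = −(2 × 10⁻⁴)(+1.1)+(7.6 × 10⁻⁴)(-1.61) = -1.4 × 10⁻³ → UNSTABLE
  130–156 m: −αΔT+βΔS = −(2 × 10⁻⁴)(-0.1)+(7.6 × 10⁻⁴)(+1.36) = 1.1 × 10⁻³ → stable
  156–184 m: −αΔT+βΔS = −(2 × 10⁻⁴)(-0.8)+(7.6 × 10⁻⁴)(+0.46) = 5.1 × 10⁻⁴ → stable
  184–215 m: −αΔT+βΔS = −(2 × 10⁻⁴)(-2.2)+(7.6 × 10⁻⁴)(-0.16) = 3.2 × 10⁻⁴ → stable
  215–258 m: −αΔT+βΔS = −(2 × 10⁻⁴)(-1.1)+(7.6 × 10⁻⁴)(+0.03) = 2.4 × 10⁻⁴ → stable
The 22–130 m interval has Δρ < 0: lighter water underlies denser water.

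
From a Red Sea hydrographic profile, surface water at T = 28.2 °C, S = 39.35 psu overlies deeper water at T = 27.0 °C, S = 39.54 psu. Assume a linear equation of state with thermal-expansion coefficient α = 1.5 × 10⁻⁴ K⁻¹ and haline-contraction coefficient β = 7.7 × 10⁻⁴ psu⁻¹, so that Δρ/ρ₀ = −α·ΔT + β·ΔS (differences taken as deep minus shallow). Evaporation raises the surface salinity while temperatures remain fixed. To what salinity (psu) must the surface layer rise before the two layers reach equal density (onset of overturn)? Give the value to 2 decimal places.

39.77 psu

Neutral buoyancy requires −α(T_deep − T_surf) + β(S_deep − S_surf′) = 0.
S_surf′ = S_deep − (α/β)·ΔT = 39.54 − (1.5 × 10⁻⁴/7.7 × 10⁻⁴)·(-1.2) = 39.7738 psu.
Increase required: 39.7738 − 39.35 = 0.4238 psu.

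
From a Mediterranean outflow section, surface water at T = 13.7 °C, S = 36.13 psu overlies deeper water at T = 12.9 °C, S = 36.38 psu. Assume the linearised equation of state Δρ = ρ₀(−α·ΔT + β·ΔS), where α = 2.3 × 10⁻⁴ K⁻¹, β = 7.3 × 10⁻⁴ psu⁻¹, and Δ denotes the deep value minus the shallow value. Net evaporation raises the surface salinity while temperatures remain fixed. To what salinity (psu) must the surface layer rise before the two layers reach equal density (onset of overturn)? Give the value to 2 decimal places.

Neutral buoyancy requires −α(T_deep − T_surf) + β(S_deep − S_surf′) = 0.
S_surf′ = S_deep − (α/β)·ΔT = 36.38 − (2.3 × 10⁻⁴/7.3 × 10⁻⁴)·(-0.8) = 36.6321 psu.
Increase required: 36.6321 − 36.13 = 0.5021 psu.

36.63 psu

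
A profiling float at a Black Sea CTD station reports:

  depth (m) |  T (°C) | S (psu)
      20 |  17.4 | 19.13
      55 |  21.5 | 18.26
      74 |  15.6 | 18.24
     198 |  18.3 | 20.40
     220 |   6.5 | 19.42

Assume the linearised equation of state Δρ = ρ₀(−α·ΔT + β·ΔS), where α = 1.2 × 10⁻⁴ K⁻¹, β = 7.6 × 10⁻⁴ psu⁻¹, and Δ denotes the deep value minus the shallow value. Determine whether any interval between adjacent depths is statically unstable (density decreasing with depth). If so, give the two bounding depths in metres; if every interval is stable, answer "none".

Evaluate Δρ/ρ₀ = −αΔT + βΔS across each adjacent pair:
  20–55 m: −αΔT+βΔS = −(1.2 × 10⁻⁴)(+4.1)+(7.6 × 10⁻⁴)(-0.87) = -1.2 × 10⁻³ → UNSTABLE
  55–74 m: −αΔT+βΔS = −(1.2 × 10⁻⁴)(-5.9)+(7.6 × 10⁻⁴)(-0.02) = 6.9 × 10⁻⁴ → stable
  74–198 m: −αΔT+βΔS = −(1.2 × 10⁻⁴)(+2.7)+(7.6 × 10⁻⁴)(+2.16) = 1.3 × 10⁻³ → stable
  198–220 m: −αΔT+βΔS = −(1.2 × 10⁻⁴)(-11.8)+(7.6 × 10⁻⁴)(-0.98) = 6.7 × 10⁻⁴ → stable
The 20–55 m interval has Δρ < 0: lighter water underlies denser water.

20–55 m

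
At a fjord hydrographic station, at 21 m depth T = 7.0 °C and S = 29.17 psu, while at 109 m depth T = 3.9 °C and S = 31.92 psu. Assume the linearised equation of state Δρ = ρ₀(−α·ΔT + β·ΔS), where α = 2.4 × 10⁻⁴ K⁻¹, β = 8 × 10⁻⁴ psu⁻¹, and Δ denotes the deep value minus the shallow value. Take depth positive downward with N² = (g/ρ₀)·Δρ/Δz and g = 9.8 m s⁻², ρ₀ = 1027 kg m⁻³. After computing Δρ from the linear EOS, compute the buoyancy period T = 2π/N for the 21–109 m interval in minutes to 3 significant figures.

ΔT = -3.1 K, ΔS = +2.75 psu (deep − shallow).
Δρ/ρ₀ = −αΔT + βΔS = 7.44 × 10⁻⁴ + 2.20 × 10⁻³ = 2.944 × 10⁻³, so Δρ ≈ 3.023 kg m⁻³.
N² = (g/ρ₀)·Δρ/Δz = g·(Δρ/ρ₀)/Δz = 9.8 × 2.944 × 10⁻³ / 88 = 3.2785 × 10⁻⁴ s⁻².
N = √(3.2785 × 10⁻⁴) = 0.018107 rad s⁻¹ → T = 2π/N = 347.00 s = 5.7833 min ≈ 5.78 min.

5.78 min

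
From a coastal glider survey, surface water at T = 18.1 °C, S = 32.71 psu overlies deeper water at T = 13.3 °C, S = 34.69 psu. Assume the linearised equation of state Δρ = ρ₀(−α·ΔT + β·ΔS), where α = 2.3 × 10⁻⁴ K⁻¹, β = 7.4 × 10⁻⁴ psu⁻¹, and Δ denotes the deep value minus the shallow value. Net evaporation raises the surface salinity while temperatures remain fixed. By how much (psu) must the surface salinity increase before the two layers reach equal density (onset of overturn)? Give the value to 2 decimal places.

3.47 psu

Neutral buoyancy requires −α(T_deep − T_surf) + β(S_deep − S_surf′) = 0.
S_surf′ = S_deep − (α/β)·ΔT = 34.69 − (2.3 × 10⁻⁴/7.4 × 10⁻⁴)·(-4.8) = 36.1819 psu.
Increase required: 36.1819 − 32.71 = 3.4719 psu.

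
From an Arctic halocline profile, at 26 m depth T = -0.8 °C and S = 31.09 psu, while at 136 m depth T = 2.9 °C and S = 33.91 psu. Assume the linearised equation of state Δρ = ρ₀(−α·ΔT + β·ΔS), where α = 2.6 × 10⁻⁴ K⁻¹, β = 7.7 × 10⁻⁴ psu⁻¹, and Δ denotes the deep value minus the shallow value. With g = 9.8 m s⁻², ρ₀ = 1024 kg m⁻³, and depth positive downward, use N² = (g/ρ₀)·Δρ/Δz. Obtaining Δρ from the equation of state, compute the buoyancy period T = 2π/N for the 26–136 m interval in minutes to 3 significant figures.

10.1 min

ΔT = +3.7 K, ΔS = +2.82 psu (deep − shallow).
Δρ/ρ₀ = −αΔT + βΔS = -9.62 × 10⁻⁴ + 2.1714 × 10⁻³ = 1.2094 × 10⁻³, so Δρ ≈ 1.238 kg m⁻³.
N² = (g/ρ₀)·Δρ/Δz = g·(Δρ/ρ₀)/Δz = 9.8 × 1.2094 × 10⁻³ / 110 = 1.0775 × 10⁻⁴ s⁻².
N = √(1.0775 × 10⁻⁴) = 0.010380 rad s⁻¹ → T = 2π/N = 605.32 s = 10.089 min ≈ 10.1 min.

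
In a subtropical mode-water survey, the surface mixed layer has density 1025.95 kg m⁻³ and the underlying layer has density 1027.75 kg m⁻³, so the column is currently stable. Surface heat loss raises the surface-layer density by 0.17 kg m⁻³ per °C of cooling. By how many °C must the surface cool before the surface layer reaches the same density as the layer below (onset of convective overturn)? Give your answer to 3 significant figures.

Density deficit of the surface layer: 1027.75 − 1025.95 = 1.8 kg m⁻³.
Required change = 1.8 / 0.17 = 10.6 °C.

10.6 °C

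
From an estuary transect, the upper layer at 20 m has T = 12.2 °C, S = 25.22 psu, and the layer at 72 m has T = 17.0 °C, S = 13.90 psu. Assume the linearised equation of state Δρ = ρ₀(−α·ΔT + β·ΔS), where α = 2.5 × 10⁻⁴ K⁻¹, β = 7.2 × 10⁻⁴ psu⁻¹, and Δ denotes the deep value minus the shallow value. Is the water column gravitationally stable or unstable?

unstable

ΔT = 17.0 − 12.2 = +4.8 K and ΔS = 13.90 − 25.22 = -11.32 psu (deep − shallow).
−αΔT = -1.20 × 10⁻³; βΔS = -8.1504 × 10⁻³; sum Δρ/ρ₀ = -9.3504 × 10⁻³.
Δρ/ρ₀ < 0, so Δρ < 0: deeper water is lighter → statically unstable; the column would overturn.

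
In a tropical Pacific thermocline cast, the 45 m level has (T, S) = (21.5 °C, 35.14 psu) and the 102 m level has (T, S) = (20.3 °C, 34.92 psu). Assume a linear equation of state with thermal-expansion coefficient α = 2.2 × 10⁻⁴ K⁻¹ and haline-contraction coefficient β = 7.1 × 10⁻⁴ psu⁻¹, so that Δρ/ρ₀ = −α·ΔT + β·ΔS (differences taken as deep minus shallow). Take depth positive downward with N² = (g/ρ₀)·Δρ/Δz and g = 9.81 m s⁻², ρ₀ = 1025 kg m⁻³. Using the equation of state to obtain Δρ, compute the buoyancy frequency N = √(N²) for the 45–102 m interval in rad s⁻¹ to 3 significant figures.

ΔT = -1.2 K, ΔS = -0.22 psu (deep − shallow).
Δρ/ρ₀ = −αΔT + βΔS = 2.64 × 10⁻⁴ − 1.562 × 10⁻⁴ = 1.078 × 10⁻⁴, so Δρ ≈ 0.1105 kg m⁻³.
N² = (g/ρ₀)·Δρ/Δz = g·(Δρ/ρ₀)/Δz = 9.81 × 1.078 × 10⁻⁴ / 57 = 1.8553 × 10⁻⁵ s⁻².
N = √(1.8553 × 10⁻⁵) = 4.3073 × 10⁻³ rad s⁻¹ ≈ 4.31 × 10⁻³ rad s⁻¹.

4.31 × 10⁻³ rad s⁻¹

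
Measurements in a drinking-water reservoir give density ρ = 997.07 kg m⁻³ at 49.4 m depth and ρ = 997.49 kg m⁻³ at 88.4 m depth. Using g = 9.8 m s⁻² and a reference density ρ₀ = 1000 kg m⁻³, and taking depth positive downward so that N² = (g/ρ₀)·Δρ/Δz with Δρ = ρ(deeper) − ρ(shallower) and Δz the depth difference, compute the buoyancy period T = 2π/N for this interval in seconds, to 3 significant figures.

Δρ = 997.49 − 997.07 = 0.42 kg m⁻³ over Δz = 88.4 − 49.4 = 39 m.
N² = (9.8/1000) × (0.42/39) = 1.0554 × 10⁻⁴ s⁻².
N = √(1.0554 × 10⁻⁴) = 0.010273 rad s⁻¹, so T = 2π/N = 611.62 s ≈ 612 s.

612 s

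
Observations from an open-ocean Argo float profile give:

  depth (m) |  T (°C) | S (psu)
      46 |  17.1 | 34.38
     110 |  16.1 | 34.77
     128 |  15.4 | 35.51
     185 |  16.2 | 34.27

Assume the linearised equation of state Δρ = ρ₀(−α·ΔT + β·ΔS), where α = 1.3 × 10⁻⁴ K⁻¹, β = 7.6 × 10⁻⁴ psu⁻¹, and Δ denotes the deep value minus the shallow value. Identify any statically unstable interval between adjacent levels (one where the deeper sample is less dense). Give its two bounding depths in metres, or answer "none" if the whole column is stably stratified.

Evaluate Δρ/ρ₀ = −αΔT + βΔS across each adjacent pair:
  46–110 m: −αΔT+βΔS = −(1.3 × 10⁻⁴)(-1.0)+(7.6 × 10⁻⁴)(+0.39) = 4.3 × 10⁻⁴ → stable
  110–128 m: −αΔT+βΔS = −(1.3 × 10⁻⁴)(-0.7)+(7.6 × 10⁻⁴)(+0.74) = 6.5 × 10⁻⁴ → stable
  128–185 m: −αΔT+βΔS = −(1.3 × 10⁻⁴)(+0.8)+(7.6 × 10⁻⁴)(-1.24) = -1.0 × 10⁻³ → UNSTABLE
The 128–185 m interval has Δρ < 0: lighter water underlies denser water.

128–185 m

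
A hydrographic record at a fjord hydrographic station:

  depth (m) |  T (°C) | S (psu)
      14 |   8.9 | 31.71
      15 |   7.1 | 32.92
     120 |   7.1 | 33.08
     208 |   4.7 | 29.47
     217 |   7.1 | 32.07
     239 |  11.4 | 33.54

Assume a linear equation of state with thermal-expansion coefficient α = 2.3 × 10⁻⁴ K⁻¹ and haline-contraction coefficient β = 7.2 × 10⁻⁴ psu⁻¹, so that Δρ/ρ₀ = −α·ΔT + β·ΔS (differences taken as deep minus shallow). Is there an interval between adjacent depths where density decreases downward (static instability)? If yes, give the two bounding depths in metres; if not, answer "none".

120–208 m

Evaluate Δρ/ρ₀ = −αΔT + βΔS across each adjacent pair:
  14–15 m: −αΔT+βΔS = −(2.3 × 10⁻⁴)(-1.8)+(7.2 × 10⁻⁴)(+1.21) = 1.3 × 10⁻³ → stable
  15–120 m: −αΔT+βΔS = −(2.3 × 10⁻⁴)(+0.0)+(7.2 × 10⁻⁴)(+0.16) = 1.2 × 10⁻⁴ → stable
  120–208 m: −αΔT+βΔS = −(2.3 × 10⁻⁴)(-2.4)+(7.2 × 10⁻⁴)(-3.61) = -2.0 × 10⁻³ → UNSTABLE
  208–217 m: −αΔT+βΔS = −(2.3 × 10⁻⁴)(+2.4)+(7.2 × 10⁻⁴)(+2.60) = 1.3 × 10⁻³ → stable
  217–239 m: −αΔT+βΔS = −(2.3 × 10⁻⁴)(+4.3)+(7.2 × 10⁻⁴)(+1.47) = 6.9 × 10⁻⁵ → stable
The 120–208 m interval has Δρ < 0: lighter water underlies denser water.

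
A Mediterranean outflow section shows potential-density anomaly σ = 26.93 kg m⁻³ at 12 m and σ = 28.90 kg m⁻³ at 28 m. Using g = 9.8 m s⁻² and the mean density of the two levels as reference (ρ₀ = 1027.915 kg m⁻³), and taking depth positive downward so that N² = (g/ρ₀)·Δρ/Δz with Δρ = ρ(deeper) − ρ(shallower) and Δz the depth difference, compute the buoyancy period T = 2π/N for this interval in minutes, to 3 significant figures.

3.06 min

Δρ = 1028.90 − 1026.93 = 1.97 kg m⁻³ over Δz = 28 − 12 = 16 m.
N² = (9.8/1027.915) × (1.97/16) = 1.1739 × 10⁻³ s⁻².
N = √(1.1739 × 10⁻³) = 0.034262 rad s⁻¹, so T = 2π/N = 183.39 s = 3.0565 min ≈ 3.06 min.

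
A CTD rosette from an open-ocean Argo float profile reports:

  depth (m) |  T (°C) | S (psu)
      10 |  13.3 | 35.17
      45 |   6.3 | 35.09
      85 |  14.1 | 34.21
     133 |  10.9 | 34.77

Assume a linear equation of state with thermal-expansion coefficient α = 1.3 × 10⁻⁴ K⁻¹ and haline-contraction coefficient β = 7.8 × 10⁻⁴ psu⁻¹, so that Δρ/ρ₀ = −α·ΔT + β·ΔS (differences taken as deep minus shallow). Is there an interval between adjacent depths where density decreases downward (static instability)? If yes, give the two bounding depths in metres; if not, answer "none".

Evaluate Δρ/ρ₀ = −αΔT + βΔS across each adjacent pair:
  10–45 m: −αΔT+βΔS = −(1.3 × 10⁻⁴)(-7.0)+(7.8 × 10⁻⁴)(-0.08) = 8.5 × 10⁻⁴ → stable
  45–85 m: −αΔT+βΔS = −(1.3 × 10⁻⁴)(+7.8)+(7.8 × 10⁻⁴)(-0.88) = -1.7 × 10⁻³ → UNSTABLE
  85–133 m: −αΔT+βΔS = −(1.3 × 10⁻⁴)(-3.2)+(7.8 × 10⁻⁴)(+0.56) = 8.5 × 10⁻⁴ → stable
The 45–85 m interval has Δρ < 0: lighter water underlies denser water.

45–85 m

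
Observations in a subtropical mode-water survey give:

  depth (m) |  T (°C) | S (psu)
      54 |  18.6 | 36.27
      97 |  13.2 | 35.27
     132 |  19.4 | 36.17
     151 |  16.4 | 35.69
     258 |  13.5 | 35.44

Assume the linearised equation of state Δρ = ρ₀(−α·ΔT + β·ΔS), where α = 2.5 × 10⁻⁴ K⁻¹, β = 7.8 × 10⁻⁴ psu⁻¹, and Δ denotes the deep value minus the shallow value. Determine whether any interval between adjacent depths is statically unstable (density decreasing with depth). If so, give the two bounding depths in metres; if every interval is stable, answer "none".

97–132 m

Evaluate Δρ/ρ₀ = −αΔT + βΔS across each adjacent pair:
  54–97 m: −αΔT+βΔS = −(2.5 × 10⁻⁴)(-5.4)+(7.8 × 10⁻⁴)(-1.00) = 5.7 × 10⁻⁴ → stable
  97–132 m: −αΔT+βΔS = −(2.5 × 10⁻⁴)(+6.2)+(7.8 × 10⁻⁴)(+0.90) = -8.5 × 10⁻⁴ → UNSTABLE
  132–151 m: −αΔT+βΔS = −(2.5 × 10⁻⁴)(-3.0)+(7.8 × 10⁻⁴)(-0.48) = 3.8 × 10⁻⁴ → stable
  151–258 m: −αΔT+βΔS = −(2.5 × 10⁻⁴)(-2.9)+(7.8 × 10⁻⁴)(-0.25) = 5.3 × 10⁻⁴ → stable
The 97–132 m interval has Δρ < 0: lighter water underlies denser water.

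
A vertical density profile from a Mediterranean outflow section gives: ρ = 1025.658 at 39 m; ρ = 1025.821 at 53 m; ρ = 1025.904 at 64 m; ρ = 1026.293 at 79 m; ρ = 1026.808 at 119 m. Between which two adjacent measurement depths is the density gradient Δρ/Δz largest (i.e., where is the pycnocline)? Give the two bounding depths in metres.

Compute the density gradient over each adjacent pair:
  39–53 m: Δρ/Δz = 0.163/14 = 0.012 kg m⁻⁴
  53–64 m: Δρ/Δz = 0.083/11 = 7.5 × 10⁻³ kg m⁻⁴
  64–79 m: Δρ/Δz = 0.389/15 = 0.026 kg m⁻⁴
  79–119 m: Δρ/Δz = 0.515/40 = 0.013 kg m⁻⁴
The largest gradient is in the 64–79 m interval — the pycnocline.

64–79 m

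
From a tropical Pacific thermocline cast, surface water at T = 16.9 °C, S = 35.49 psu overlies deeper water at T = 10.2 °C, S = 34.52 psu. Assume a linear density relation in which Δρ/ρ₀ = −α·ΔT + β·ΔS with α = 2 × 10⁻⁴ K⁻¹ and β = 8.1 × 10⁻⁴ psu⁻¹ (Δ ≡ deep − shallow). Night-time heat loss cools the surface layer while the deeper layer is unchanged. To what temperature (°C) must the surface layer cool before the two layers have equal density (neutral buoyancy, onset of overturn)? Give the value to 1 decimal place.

14.1 °C

Neutral buoyancy requires Δρ = 0, i.e. −α(T_deep − T_surf′) + β(S_deep − S_surf) = 0.
T_surf′ = T_deep − (β/α)·ΔS = 10.2 − (8.1 × 10⁻⁴/2 × 10⁻⁴)·(-0.97) = 14.128 °C.
Cooling required: 16.9 − (14.128) = 2.772 °C.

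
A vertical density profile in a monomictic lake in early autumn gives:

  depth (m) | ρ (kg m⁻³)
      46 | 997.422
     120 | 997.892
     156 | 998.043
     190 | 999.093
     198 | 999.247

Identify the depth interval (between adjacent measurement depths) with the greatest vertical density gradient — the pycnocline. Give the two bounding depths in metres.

Compute the density gradient over each adjacent pair:
  46–120 m: Δρ/Δz = 0.470/74 = 6.4 × 10⁻³ kg m⁻⁴
  120–156 m: Δρ/Δz = 0.151/36 = 4.2 × 10⁻³ kg m⁻⁴
  156–190 m: Δρ/Δz = 1.050/34 = 0.031 kg m⁻⁴
  190–198 m: Δρ/Δz = 0.154/8 = 0.019 kg m⁻⁴
The largest gradient is in the 156–190 m interval — the pycnocline.

156–190 m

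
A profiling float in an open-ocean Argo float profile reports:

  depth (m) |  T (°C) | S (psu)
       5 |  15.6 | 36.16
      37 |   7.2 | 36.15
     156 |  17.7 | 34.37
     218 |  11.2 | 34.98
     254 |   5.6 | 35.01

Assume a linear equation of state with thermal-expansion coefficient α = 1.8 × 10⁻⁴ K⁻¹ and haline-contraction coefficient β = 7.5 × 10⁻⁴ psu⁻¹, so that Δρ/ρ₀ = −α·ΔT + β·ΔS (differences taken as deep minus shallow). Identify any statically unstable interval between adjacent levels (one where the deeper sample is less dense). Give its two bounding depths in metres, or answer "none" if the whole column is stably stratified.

Evaluate Δρ/ρ₀ = −αΔT + βΔS across each adjacent pair:
  5–37 m: −αΔT+βΔS = −(1.8 × 10⁻⁴)(-8.4)+(7.5 × 10⁻⁴)(-0.01) = 1.5 × 10⁻³ → stable
  37–156 m: −αΔT+βΔS = −(1.8 × 10⁻⁴)(+10.5)+(7.5 × 10⁻⁴)(-1.78) = -3.2 × 10⁻³ → UNSTABLE
  156–218 m: −αΔT+βΔS = −(1.8 × 10⁻⁴)(-6.5)+(7.5 × 10⁻⁴)(+0.61) = 1.6 × 10⁻³ → stable
  218–254 m: −αΔT+βΔS = −(1.8 × 10⁻⁴)(-5.6)+(7.5 × 10⁻⁴)(+0.03) = 1.0 × 10⁻³ → stable
The 37–156 m interval has Δρ < 0: lighter water underlies denser water.

37–156 m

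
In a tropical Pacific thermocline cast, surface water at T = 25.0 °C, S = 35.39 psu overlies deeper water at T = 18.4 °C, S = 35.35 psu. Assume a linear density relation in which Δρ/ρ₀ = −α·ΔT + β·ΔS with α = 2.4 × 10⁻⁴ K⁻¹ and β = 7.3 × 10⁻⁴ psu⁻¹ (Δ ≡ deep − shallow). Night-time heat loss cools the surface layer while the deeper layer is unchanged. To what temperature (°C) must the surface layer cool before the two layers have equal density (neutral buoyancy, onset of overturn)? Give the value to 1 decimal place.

Neutral buoyancy requires Δρ = 0, i.e. −α(T_deep − T_surf′) + β(S_deep − S_surf) = 0.
T_surf′ = T_deep − (β/α)·ΔS = 18.4 − (7.3 × 10⁻⁴/2.4 × 10⁻⁴)·(-0.04) = 18.522 °C.
Cooling required: 25.0 − (18.522) = 6.478 °C.

18.5 °C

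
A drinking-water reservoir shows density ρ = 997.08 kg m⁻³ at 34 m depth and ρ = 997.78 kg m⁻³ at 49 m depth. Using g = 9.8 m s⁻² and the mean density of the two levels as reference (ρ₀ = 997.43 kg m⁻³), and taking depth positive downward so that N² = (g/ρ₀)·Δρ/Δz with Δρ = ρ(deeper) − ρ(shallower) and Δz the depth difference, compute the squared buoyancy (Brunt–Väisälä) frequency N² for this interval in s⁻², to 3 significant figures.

4.59 × 10⁻⁴ s⁻²

Δρ = 997.78 − 997.08 = 0.70 kg m⁻³ over Δz = 49 − 34 = 15 m.
N² = (9.8/997.43) × (0.70/15) = 4.5851 × 10⁻⁴ s⁻² ≈ 4.59 × 10⁻⁴ s⁻².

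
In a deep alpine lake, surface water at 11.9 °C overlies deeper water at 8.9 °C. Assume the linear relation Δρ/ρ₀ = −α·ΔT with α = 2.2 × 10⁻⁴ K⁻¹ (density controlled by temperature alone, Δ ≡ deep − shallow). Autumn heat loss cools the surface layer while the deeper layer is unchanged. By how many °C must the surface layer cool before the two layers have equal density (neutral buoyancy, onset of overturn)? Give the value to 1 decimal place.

3.0 °C

With temperature the only control, equal density requires T_surf′ = T_deep.
T_surf′ = 8.9 °C.
Cooling required: 11.9 − 8.9 = 3.0 °C.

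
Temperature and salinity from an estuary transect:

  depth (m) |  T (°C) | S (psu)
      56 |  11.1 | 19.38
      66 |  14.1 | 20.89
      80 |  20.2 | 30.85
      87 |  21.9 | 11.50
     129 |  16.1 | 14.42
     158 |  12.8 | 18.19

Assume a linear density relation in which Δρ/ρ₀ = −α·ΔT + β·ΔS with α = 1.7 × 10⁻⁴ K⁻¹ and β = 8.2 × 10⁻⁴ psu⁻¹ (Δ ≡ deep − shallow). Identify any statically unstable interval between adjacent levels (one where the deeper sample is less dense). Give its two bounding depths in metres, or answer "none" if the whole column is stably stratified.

80–87 m

Evaluate Δρ/ρ₀ = −αΔT + βΔS across each adjacent pair:
  56–66 m: −αΔT+βΔS = −(1.7 × 10⁻⁴)(+3.0)+(8.2 × 10⁻⁴)(+1.51) = 7.3 × 10⁻⁴ → stable
  66–80 m: −αΔT+βΔS = −(1.7 × 10⁻⁴)(+6.1)+(8.2 × 10⁻⁴)(+9.96) = 7.1 × 10⁻³ → stable
  80–87 m: −αΔT+βΔS = −(1.7 × 10⁻⁴)(+1.7)+(8.2 × 10⁻⁴)(-19.35) = -0.016 → UNSTABLE
  87–129 m: −αΔT+βΔS = −(1.7 × 10⁻⁴)(-5.8)+(8.2 × 10⁻⁴)(+2.92) = 3.4 × 10⁻³ → stable
  129–158 m: −αΔT+βΔS = −(1.7 × 10⁻⁴)(-3.3)+(8.2 × 10⁻⁴)(+3.77) = 3.7 × 10⁻³ → stable
The 80–87 m interval has Δρ < 0: lighter water underlies denser water.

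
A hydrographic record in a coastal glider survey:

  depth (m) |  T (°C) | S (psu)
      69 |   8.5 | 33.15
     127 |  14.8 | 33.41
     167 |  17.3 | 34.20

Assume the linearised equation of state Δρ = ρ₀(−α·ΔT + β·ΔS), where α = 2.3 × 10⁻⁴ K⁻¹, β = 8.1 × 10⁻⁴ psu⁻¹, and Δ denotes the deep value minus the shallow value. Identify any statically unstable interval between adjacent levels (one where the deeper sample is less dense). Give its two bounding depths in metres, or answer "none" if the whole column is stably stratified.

Evaluate Δρ/ρ₀ = −αΔT + βΔS across each adjacent pair:
  69–127 m: −αΔT+βΔS = −(2.3 × 10⁻⁴)(+6.3)+(8.1 × 10⁻⁴)(+0.26) = -1.2 × 10⁻³ → UNSTABLE
  127–167 m: −αΔT+βΔS = −(2.3 × 10⁻⁴)(+2.5)+(8.1 × 10⁻⁴)(+0.79) = 6.5 × 10⁻⁵ → stable
The 69–127 m interval has Δρ < 0: lighter water underlies denser water.

69–127 m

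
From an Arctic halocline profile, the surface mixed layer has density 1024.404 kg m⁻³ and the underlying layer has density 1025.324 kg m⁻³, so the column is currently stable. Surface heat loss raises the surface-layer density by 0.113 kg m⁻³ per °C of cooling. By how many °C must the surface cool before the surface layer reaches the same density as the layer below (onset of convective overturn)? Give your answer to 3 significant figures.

Density deficit of the surface layer: 1025.324 − 1024.404 = 0.92 kg m⁻³.
Required change = 0.92 / 0.113 = 8.14 °C.

8.14 °C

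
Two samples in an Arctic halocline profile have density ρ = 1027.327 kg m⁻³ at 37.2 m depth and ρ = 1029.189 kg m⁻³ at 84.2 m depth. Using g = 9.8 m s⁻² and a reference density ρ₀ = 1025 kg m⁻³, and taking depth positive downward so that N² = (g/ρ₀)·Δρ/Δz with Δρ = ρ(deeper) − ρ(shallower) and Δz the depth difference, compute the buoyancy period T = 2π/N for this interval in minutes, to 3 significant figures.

Δρ = 1029.189 − 1027.327 = 1.862 kg m⁻³ over Δz = 84.2 − 37.2 = 47 m.
N² = (9.8/1025) × (1.862/47) = 3.7878 × 10⁻⁴ s⁻².
N = √(3.7878 × 10⁻⁴) = 0.019462 rad s⁻¹, so T = 2π/N = 322.84 s = 5.3807 min ≈ 5.38 min.

5.38 min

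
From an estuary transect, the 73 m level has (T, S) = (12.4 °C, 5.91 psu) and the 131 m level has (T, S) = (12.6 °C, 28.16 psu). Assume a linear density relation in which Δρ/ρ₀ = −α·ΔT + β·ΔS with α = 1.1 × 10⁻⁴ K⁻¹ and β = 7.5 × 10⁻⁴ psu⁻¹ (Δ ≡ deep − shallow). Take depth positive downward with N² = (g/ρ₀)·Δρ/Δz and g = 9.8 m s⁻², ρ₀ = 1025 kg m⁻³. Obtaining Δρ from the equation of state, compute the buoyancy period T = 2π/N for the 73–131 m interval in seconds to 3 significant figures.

118 s

ΔT = +0.2 K, ΔS = +22.25 psu (deep − shallow).
Δρ/ρ₀ = −αΔT + βΔS = -2.20 × 10⁻⁵ + 0.0166875 = 0.0166655, so Δρ ≈ 17.08 kg m⁻³.
N² = (g/ρ₀)·Δρ/Δz = g·(Δρ/ρ₀)/Δz = 9.8 × 0.0166655 / 58 = 2.8159 × 10⁻³ s⁻².
N = √(2.8159 × 10⁻³) = 0.053065 rad s⁻¹ → T = 2π/N = 118.41 s ≈ 118 s.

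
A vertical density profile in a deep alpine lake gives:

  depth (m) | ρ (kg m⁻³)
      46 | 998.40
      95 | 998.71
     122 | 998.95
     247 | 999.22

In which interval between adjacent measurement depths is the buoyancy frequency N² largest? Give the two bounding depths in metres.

Compute the density gradient over each adjacent pair:
  46–95 m: Δρ/Δz = 0.31/49 = 6.3 × 10⁻³ kg m⁻⁴
  95–122 m: Δρ/Δz = 0.24/27 = 8.9 × 10⁻³ kg m⁻⁴
  122–247 m: Δρ/Δz = 0.27/125 = 2.2 × 10⁻³ kg m⁻⁴
The largest gradient is in the 95–122 m interval — the pycnocline.

95–122 m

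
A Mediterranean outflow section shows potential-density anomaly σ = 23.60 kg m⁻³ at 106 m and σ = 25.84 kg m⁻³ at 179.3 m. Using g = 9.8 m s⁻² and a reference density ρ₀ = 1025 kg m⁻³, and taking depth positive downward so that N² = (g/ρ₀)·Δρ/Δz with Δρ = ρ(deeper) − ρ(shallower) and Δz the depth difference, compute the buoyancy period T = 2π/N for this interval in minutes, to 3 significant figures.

6.13 min

Δρ = 1025.84 − 1023.60 = 2.24 kg m⁻³ over Δz = 179.3 − 106 = 73.3 m.
N² = (9.8/1025) × (2.24/73.3) = 2.9218 × 10⁻⁴ s⁻².
N = √(2.9218 × 10⁻⁴) = 0.017093 rad s⁻¹, so T = 2π/N = 367.59 s = 6.1265 min ≈ 6.13 min.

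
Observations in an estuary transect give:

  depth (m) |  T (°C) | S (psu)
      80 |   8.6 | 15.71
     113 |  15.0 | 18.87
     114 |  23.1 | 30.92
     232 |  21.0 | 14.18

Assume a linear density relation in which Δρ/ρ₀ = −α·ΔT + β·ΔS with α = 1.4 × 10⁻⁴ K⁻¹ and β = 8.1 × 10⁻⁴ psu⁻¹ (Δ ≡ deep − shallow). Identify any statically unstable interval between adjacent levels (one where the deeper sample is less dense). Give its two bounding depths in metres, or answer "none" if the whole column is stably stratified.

Evaluate Δρ/ρ₀ = −αΔT + βΔS across each adjacent pair:
  80–113 m: −αΔT+βΔS = −(1.4 × 10⁻⁴)(+6.4)+(8.1 × 10⁻⁴)(+3.16) = 1.7 × 10⁻³ → stable
  113–114 m: −αΔT+βΔS = −(1.4 × 10⁻⁴)(+8.1)+(8.1 × 10⁻⁴)(+12.05) = 8.6 × 10⁻³ → stable
  114–232 m: −αΔT+βΔS = −(1.4 × 10⁻⁴)(-2.1)+(8.1 × 10⁻⁴)(-16.74) = -0.013 → UNSTABLE
The 114–232 m interval has Δρ < 0: lighter water underlies denser water.

114–232 m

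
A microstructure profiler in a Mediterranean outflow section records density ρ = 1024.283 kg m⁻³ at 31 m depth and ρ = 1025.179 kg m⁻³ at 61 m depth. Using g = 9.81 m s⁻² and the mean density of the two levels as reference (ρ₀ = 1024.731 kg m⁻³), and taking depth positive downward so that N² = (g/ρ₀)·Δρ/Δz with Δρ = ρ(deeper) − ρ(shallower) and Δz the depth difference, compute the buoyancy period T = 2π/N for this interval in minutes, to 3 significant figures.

6.19 min

Δρ = 1025.179 − 1024.283 = 0.896 kg m⁻³ over Δz = 61 − 31 = 30 m.
N² = (9.81/1024.731) × (0.896/30) = 2.8592 × 10⁻⁴ s⁻².
N = √(2.8592 × 10⁻⁴) = 0.016909 rad s⁻¹, so T = 2π/N = 371.59 s = 6.1932 min ≈ 6.19 min.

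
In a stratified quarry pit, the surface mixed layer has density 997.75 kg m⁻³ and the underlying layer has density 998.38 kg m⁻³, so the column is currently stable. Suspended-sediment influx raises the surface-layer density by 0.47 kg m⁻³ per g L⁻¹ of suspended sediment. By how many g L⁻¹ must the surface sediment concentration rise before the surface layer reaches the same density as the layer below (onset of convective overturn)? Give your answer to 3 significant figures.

Density deficit of the surface layer: 998.38 − 997.75 = 0.63 kg m⁻³.
Required change = 0.63 / 0.47 = 1.34 g L⁻¹.

1.34 g L⁻¹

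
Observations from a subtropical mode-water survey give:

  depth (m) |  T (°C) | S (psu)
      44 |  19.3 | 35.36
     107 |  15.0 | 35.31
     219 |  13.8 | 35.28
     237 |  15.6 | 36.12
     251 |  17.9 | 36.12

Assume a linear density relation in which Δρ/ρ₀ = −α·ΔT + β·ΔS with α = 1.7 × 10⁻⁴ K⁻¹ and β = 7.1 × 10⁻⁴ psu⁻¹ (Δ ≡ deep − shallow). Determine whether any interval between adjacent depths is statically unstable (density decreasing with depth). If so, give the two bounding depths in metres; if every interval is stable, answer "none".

Evaluate Δρ/ρ₀ = −αΔT + βΔS across each adjacent pair:
  44–107 m: −αΔT+βΔS = −(1.7 × 10⁻⁴)(-4.3)+(7.1 × 10⁻⁴)(-0.05) = 7.0 × 10⁻⁴ → stable
  107–219 m: −αΔT+βΔS = −(1.7 × 10⁻⁴)(-1.2)+(7.1 × 10⁻⁴)(-0.03) = 1.8 × 10⁻⁴ → stable
  219–237 m: −αΔT+βΔS = −(1.7 × 10⁻⁴)(+1.8)+(7.1 × 10⁻⁴)(+0.84) = 2.9 × 10⁻⁴ → stable
  237–251 m: −αΔT+βΔS = −(1.7 × 10⁻⁴)(+2.3)+(7.1 × 10⁻⁴)(+0.00) = -3.9 × 10⁻⁴ → UNSTABLE
The 237–251 m interval has Δρ < 0: lighter water underlies denser water.

237–251 m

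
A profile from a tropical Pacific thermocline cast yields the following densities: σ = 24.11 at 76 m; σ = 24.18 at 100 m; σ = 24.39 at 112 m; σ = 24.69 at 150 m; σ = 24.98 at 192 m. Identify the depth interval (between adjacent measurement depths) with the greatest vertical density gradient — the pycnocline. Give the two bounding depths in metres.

100–112 m

Compute the density gradient over each adjacent pair:
  76–100 m: Δρ/Δz = 0.07/24 = 2.9 × 10⁻³ kg m⁻⁴
  100–112 m: Δρ/Δz = 0.21/12 = 0.017 kg m⁻⁴
  112–150 m: Δρ/Δz = 0.30/38 = 7.9 × 10⁻³ kg m⁻⁴
  150–192 m: Δρ/Δz = 0.29/42 = 6.9 × 10⁻³ kg m⁻⁴
The largest gradient is in the 100–112 m interval — the pycnocline.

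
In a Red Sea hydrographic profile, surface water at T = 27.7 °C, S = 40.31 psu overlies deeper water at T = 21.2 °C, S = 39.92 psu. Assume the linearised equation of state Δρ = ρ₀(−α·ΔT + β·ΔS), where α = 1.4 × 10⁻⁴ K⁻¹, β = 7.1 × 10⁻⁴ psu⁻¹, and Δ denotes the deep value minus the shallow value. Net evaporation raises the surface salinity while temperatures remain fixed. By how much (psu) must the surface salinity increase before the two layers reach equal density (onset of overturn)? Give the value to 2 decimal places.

Neutral buoyancy requires −α(T_deep − T_surf) + β(S_deep − S_surf′) = 0.
S_surf′ = S_deep − (α/β)·ΔT = 39.92 − (1.4 × 10⁻⁴/7.1 × 10⁻⁴)·(-6.5) = 41.2017 psu.
Increase required: 41.2017 − 40.31 = 0.8917 psu.

0.89 psu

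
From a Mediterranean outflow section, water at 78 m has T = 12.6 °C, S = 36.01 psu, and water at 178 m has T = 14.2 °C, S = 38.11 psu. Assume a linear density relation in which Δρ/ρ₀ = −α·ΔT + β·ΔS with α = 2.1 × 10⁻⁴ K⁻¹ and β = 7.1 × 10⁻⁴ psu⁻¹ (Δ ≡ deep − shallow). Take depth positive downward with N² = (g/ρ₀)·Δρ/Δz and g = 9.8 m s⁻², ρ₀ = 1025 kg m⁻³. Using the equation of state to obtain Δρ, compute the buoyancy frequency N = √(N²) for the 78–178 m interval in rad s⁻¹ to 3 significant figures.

0.0106 rad s⁻¹

ΔT = +1.6 K, ΔS = +2.10 psu (deep − shallow).
Δρ/ρ₀ = −αΔT + βΔS = -3.36 × 10⁻⁴ + 1.491 × 10⁻³ = 1.155 × 10⁻³, so Δρ ≈ 1.184 kg m⁻³.
N² = (g/ρ₀)·Δρ/Δz = g·(Δρ/ρ₀)/Δz = 9.8 × 1.155 × 10⁻³ / 100 = 1.1319 × 10⁻⁴ s⁻².
N = √(1.1319 × 10⁻⁴) = 0.010639 rad s⁻¹ ≈ 0.0106 rad s⁻¹.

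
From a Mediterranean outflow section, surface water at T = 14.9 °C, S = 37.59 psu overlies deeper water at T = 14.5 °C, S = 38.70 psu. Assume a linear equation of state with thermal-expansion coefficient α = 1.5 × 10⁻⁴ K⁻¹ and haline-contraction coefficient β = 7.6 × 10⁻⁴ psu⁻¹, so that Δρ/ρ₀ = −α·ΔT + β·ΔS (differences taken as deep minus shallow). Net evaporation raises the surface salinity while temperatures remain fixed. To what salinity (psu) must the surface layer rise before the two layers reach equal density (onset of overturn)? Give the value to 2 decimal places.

Neutral buoyancy requires −α(T_deep − T_surf) + β(S_deep − S_surf′) = 0.
S_surf′ = S_deep − (α/β)·ΔT = 38.70 − (1.5 × 10⁻⁴/7.6 × 10⁻⁴)·(-0.4) = 38.7789 psu.
Increase required: 38.7789 − 37.59 = 1.1889 psu.

38.78 psu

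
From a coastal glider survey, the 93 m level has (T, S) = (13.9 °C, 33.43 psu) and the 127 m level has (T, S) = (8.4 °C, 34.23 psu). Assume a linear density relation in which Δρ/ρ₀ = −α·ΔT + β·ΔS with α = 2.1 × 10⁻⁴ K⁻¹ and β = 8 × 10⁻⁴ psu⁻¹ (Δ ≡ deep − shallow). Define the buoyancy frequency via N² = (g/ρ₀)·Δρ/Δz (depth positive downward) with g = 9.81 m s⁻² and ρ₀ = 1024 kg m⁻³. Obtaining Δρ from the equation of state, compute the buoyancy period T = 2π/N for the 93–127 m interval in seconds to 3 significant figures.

276 s

ΔT = -5.5 K, ΔS = +0.80 psu (deep − shallow).
Δρ/ρ₀ = −αΔT + βΔS = 1.155 × 10⁻³ + 6.40 × 10⁻⁴ = 1.795 × 10⁻³, so Δρ ≈ 1.838 kg m⁻³.
N² = (g/ρ₀)·Δρ/Δz = g·(Δρ/ρ₀)/Δz = 9.81 × 1.795 × 10⁻³ / 34 = 5.1791 × 10⁻⁴ s⁻².
N = √(5.1791 × 10⁻⁴) = 0.022758 rad s⁻¹ → T = 2π/N = 276.09 s ≈ 276 s.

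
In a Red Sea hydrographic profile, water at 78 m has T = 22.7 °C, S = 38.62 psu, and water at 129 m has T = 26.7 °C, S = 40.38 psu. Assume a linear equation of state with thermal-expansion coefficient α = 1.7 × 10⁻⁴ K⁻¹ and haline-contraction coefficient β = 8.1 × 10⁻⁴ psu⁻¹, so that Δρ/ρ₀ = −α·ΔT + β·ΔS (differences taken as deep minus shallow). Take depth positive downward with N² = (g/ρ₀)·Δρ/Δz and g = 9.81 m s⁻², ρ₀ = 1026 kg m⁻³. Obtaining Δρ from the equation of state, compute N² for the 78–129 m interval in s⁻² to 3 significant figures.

ΔT = +4.0 K, ΔS = +1.76 psu (deep − shallow).
Δρ/ρ₀ = −αΔT + βΔS = -6.80 × 10⁻⁴ + 1.4256 × 10⁻³ = 7.456 × 10⁻⁴, so Δρ ≈ 0.7650 kg m⁻³.
N² = (g/ρ₀)·Δρ/Δz = g·(Δρ/ρ₀)/Δz = 9.81 × 7.456 × 10⁻⁴ / 51 = 1.4342 × 10⁻⁴ s⁻² ≈ 1.43 × 10⁻⁴ s⁻².

1.43 × 10⁻⁴ s⁻²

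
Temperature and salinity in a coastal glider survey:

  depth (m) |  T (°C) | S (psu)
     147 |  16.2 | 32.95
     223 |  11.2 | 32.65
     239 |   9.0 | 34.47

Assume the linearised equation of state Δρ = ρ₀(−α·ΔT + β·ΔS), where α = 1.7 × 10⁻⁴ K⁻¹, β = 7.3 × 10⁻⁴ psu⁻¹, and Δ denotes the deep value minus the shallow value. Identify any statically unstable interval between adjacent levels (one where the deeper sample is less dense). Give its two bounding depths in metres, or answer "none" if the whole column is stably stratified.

none

Evaluate Δρ/ρ₀ = −αΔT + βΔS across each adjacent pair:
  147–223 m: −αΔT+βΔS = −(1.7 × 10⁻⁴)(-5.0)+(7.3 × 10⁻⁴)(-0.30) = 6.3 × 10⁻⁴ → stable
  223–239 m: −αΔT+βΔS = −(1.7 × 10⁻⁴)(-2.2)+(7.3 × 10⁻⁴)(+1.82) = 1.7 × 10⁻³ → stable
Every interval has Δρ > 0: the column is stably stratified throughout.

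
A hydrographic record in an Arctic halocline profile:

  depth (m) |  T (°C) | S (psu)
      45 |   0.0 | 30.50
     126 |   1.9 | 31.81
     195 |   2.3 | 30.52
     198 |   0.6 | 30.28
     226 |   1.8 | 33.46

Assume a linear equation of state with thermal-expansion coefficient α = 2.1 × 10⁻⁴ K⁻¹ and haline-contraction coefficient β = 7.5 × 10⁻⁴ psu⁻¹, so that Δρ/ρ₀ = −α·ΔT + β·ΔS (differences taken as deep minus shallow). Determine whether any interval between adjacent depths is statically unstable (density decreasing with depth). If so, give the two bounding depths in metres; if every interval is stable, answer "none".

Evaluate Δρ/ρ₀ = −αΔT + βΔS across each adjacent pair:
  45–126 m: −αΔT+βΔS = −(2.1 × 10⁻⁴)(+1.9)+(7.5 × 10⁻⁴)(+1.31) = 5.8 × 10⁻⁴ → stable
  126–195 m: −αΔT+βΔS = −(2.1 × 10⁻⁴)(+0.4)+(7.5 × 10⁻⁴)(-1.29) = -1.1 × 10⁻³ → UNSTABLE
  195–198 m: −αΔT+βΔS = −(2.1 × 10⁻⁴)(-1.7)+(7.5 × 10⁻⁴)(-0.24) = 1.8 × 10⁻⁴ → stable
  198–226 m: −αΔT+βΔS = −(2.1 × 10⁻⁴)(+1.2)+(7.5 × 10⁻⁴)(+3.18) = 2.1 × 10⁻³ → stable
The 126–195 m interval has Δρ < 0: lighter water underlies denser water.

126–195 m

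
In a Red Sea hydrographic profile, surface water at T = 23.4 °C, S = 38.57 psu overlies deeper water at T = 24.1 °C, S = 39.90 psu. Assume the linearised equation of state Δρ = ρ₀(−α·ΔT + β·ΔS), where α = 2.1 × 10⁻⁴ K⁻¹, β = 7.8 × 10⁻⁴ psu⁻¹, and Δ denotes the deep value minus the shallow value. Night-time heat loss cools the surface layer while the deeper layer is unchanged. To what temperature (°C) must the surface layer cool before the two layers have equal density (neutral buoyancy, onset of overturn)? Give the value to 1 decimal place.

Neutral buoyancy requires Δρ = 0, i.e. −α(T_deep − T_surf′) + β(S_deep − S_surf) = 0.
T_surf′ = T_deep − (β/α)·ΔS = 24.1 − (7.8 × 10⁻⁴/2.1 × 10⁻⁴)·(+1.33) = 19.160 °C.
Cooling required: 23.4 − (19.160) = 4.240 °C.

19.2 °C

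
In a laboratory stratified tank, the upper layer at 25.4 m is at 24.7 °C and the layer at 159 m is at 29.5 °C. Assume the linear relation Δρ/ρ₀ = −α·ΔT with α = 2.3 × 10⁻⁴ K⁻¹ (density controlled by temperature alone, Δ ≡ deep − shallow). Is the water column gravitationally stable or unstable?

ΔT = 29.5 − 24.7 = +4.8 K, so Δρ/ρ₀ = −αΔT = -1.104 × 10⁻³.
Δρ/ρ₀ < 0, so Δρ < 0: deeper water is lighter → statically unstable; the column would overturn.

unstable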